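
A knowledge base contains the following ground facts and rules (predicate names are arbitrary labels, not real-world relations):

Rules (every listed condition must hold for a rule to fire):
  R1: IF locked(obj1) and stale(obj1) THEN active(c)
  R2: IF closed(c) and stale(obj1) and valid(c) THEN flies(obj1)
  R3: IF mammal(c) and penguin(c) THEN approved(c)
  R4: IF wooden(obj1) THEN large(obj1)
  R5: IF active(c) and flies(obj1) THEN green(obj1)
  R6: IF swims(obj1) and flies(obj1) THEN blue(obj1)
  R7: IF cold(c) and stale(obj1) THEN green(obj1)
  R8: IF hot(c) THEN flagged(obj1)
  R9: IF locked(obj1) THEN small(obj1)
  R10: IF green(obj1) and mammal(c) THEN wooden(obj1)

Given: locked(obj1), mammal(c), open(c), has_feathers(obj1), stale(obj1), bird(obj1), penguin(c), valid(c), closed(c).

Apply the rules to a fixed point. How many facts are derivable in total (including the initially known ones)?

Round 1: R1 [IF locked(obj1) and stale(obj1) THEN active(c)]; R2 [IF closed(c) and stale(obj1) and valid(c) THEN flies(obj1)]; R3 [IF mammal(c) and penguin(c) THEN approved(c)]; R9 [IF locked(obj1) THEN small(obj1)]. New: active(c), flies(obj1), approved(c), small(obj1).
Round 2: R5 [IF active(c) and flies(obj1) THEN green(obj1)]. New: green(obj1).
Round 3: R10 [IF green(obj1) and mammal(c) THEN wooden(obj1)]. New: wooden(obj1).
Round 4: R4 [IF wooden(obj1) THEN large(obj1)]. New: large(obj1).
Closure: {active(c), approved(c), bird(obj1), closed(c), flies(obj1), green(obj1), has_feathers(obj1), large(obj1), locked(obj1), mammal(c), open(c), penguin(c), small(obj1), stale(obj1), valid(c), wooden(obj1)} — 16 facts.

16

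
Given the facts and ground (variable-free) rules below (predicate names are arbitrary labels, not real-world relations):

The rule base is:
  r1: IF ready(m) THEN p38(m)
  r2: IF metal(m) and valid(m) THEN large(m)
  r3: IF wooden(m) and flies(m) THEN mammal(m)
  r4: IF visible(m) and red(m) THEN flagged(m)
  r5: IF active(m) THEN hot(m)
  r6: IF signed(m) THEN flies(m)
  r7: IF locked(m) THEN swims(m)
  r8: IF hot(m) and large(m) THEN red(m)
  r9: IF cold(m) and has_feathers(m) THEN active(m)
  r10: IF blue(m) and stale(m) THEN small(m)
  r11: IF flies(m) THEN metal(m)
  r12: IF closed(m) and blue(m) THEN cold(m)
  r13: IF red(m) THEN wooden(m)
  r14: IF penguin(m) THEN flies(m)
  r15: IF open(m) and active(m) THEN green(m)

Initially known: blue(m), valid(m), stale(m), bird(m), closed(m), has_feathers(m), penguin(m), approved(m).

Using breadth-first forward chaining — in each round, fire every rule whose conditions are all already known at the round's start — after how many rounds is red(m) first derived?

Round 1 — r10, r12, r14, derive small(m), cold(m), flies(m).
Round 2 — r9, r11, derive active(m), metal(m).
Round 3 — r2, r5, derive large(m), hot(m).
Round 4 — r8, derive red(m).
red(m) first appears in round 4.

4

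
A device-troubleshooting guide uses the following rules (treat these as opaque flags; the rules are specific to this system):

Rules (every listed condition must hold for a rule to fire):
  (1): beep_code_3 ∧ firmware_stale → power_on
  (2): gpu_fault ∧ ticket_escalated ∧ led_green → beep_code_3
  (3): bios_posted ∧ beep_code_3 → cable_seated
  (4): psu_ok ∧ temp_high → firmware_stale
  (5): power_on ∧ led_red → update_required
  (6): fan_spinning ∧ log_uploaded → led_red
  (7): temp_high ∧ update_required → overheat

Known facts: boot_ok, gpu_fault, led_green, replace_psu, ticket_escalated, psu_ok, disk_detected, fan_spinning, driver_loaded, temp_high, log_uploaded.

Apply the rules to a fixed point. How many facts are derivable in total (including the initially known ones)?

17

[1] (2) [gpu_fault ∧ ticket_escalated ∧ led_green → beep_code_3]; (4) [psu_ok ∧ temp_high → firmware_stale]; (6) [fan_spinning ∧ log_uploaded → led_red]. ⇒ new: beep_code_3, firmware_stale, led_red.
[2] (1) [beep_code_3 ∧ firmware_stale → power_on]. ⇒ new: power_on.
[3] (5) [power_on ∧ led_red → update_required]. ⇒ new: update_required.
[4] (7) [temp_high ∧ update_required → overheat]. ⇒ new: overheat.
Closure: {beep_code_3, boot_ok, disk_detected, driver_loaded, fan_spinning, firmware_stale, gpu_fault, led_green, led_red, log_uploaded, overheat, power_on, psu_ok, replace_psu, temp_high, ticket_escalated, update_required} — 17 facts.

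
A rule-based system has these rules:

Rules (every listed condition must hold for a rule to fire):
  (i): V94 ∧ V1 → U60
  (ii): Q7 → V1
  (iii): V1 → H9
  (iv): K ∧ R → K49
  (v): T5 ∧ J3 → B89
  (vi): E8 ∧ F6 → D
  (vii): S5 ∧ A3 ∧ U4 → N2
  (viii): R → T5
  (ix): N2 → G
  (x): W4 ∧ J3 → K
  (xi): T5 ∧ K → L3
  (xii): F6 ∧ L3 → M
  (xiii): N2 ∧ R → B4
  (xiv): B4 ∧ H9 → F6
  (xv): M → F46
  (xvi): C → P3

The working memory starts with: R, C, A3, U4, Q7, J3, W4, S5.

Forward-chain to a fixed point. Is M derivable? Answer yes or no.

yes

Round 1: (ii) [Q7 → V1]; (vii) [S5 ∧ A3 ∧ U4 → N2]; (viii) [R → T5]; (x) [W4 ∧ J3 → K]; (xvi) [C → P3]. New: V1, N2, T5, K, P3.
Round 2: (iii) [V1 → H9]; (iv) [K ∧ R → K49]; (v) [T5 ∧ J3 → B89]; (ix) [N2 → G]; (xi) [T5 ∧ K → L3]; (xiii) [N2 ∧ R → B4]. New: H9, K49, B89, G, L3, B4.
Round 3: (xiv) [B4 ∧ H9 → F6]. New: F6.
Round 4: (xii) [F6 ∧ L3 → M]. New: M.
Round 5: (xv) [M → F46]. New: F46.
M appears in round 4, so it is derivable.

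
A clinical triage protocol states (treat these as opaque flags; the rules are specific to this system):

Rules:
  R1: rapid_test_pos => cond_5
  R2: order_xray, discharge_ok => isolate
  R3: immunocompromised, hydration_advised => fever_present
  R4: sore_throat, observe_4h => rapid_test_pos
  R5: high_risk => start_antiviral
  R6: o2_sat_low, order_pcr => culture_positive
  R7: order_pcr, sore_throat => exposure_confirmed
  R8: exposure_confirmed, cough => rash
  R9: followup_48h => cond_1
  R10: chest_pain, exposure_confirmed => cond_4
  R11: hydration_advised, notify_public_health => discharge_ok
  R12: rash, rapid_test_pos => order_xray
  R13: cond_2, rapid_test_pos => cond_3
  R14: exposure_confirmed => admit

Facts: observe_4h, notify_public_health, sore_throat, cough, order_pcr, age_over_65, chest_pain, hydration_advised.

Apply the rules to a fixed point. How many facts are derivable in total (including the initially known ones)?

Round 1 — R4, R7, R11, derive rapid_test_pos, exposure_confirmed, discharge_ok.
Round 2 — R1, R8, R10, R14, derive cond_5, rash, cond_4, admit.
Round 3 — R12, derive order_xray.
Round 4 — R2, derive isolate.
Closure: {admit, age_over_65, chest_pain, cond_4, cond_5, cough, discharge_ok, exposure_confirmed, hydration_advised, isolate, notify_public_health, observe_4h, order_pcr, order_xray, rapid_test_pos, rash, sore_throat} — 17 facts.

17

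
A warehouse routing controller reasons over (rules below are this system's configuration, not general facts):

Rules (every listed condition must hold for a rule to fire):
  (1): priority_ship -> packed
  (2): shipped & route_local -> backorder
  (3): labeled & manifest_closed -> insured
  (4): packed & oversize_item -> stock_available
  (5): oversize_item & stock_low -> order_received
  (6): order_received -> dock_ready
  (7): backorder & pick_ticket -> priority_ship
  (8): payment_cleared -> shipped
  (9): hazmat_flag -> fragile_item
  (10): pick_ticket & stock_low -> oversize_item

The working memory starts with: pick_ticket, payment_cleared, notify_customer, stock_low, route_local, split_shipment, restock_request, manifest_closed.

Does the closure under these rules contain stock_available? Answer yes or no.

yes

[1] (8) [payment_cleared -> shipped]; (10) [pick_ticket & stock_low -> oversize_item]. ⇒ new: shipped, oversize_item.
[2] (2) [shipped & route_local -> backorder]; (5) [oversize_item & stock_low -> order_received]. ⇒ new: backorder, order_received.
[3] (6) [order_received -> dock_ready]; (7) [backorder & pick_ticket -> priority_ship]. ⇒ new: dock_ready, priority_ship.
[4] (1) [priority_ship -> packed]. ⇒ new: packed.
[5] (4) [packed & oversize_item -> stock_available]. ⇒ new: stock_available.
stock_available appears in round 5, so it is derivable.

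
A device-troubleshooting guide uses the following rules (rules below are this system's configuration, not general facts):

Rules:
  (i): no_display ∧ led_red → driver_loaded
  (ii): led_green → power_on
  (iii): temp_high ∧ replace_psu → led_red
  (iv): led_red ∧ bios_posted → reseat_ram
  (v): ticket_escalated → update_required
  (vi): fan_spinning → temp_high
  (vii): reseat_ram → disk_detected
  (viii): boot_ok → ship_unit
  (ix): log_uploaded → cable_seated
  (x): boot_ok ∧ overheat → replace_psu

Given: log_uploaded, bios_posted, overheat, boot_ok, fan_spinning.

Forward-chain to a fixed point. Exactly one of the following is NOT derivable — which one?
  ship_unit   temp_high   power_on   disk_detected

power_on

Round 1 — (vi), (viii), (ix), (x), derive temp_high, ship_unit, cable_seated, replace_psu.
Round 2 — (iii), derive led_red.
Round 3 — (iv), derive reseat_ram.
Round 4 — (vii), derive disk_detected.
Derived: temp_high (round 1), ship_unit (round 1), disk_detected (round 4). power_on never appears in any round.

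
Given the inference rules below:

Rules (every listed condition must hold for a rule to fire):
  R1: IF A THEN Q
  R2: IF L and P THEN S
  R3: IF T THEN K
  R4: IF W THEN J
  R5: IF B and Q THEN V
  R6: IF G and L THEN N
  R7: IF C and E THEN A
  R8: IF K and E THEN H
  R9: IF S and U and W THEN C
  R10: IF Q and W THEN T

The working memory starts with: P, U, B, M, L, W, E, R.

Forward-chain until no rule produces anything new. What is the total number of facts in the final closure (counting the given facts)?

17

Round 1: R2 [IF L and P THEN S]; R4 [IF W THEN J]. New: S, J.
Round 2: R9 [IF S and U and W THEN C]. New: C.
Round 3: R7 [IF C and E THEN A]. New: A.
Round 4: R1 [IF A THEN Q]. New: Q.
Round 5: R5 [IF B and Q THEN V]; R10 [IF Q and W THEN T]. New: V, T.
Round 6: R3 [IF T THEN K]. New: K.
Round 7: R8 [IF K and E THEN H]. New: H.
Closure: {A, B, C, E, H, J, K, L, M, P, Q, R, S, T, U, V, W} — 17 facts.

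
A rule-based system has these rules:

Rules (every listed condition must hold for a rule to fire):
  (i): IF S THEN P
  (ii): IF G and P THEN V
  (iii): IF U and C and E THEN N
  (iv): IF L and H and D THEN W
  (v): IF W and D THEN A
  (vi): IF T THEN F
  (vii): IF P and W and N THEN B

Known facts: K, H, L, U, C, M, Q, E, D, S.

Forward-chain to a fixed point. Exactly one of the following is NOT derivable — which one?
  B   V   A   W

V

[1] (i) [IF S THEN P]; (iii) [IF U and C and E THEN N]; (iv) [IF L and H and D THEN W]. ⇒ new: P, N, W.
[2] (v) [IF W and D THEN A]; (vii) [IF P and W and N THEN B]. ⇒ new: A, B.
Derived: B (round 2), W (round 1), A (round 2). V never appears in any round.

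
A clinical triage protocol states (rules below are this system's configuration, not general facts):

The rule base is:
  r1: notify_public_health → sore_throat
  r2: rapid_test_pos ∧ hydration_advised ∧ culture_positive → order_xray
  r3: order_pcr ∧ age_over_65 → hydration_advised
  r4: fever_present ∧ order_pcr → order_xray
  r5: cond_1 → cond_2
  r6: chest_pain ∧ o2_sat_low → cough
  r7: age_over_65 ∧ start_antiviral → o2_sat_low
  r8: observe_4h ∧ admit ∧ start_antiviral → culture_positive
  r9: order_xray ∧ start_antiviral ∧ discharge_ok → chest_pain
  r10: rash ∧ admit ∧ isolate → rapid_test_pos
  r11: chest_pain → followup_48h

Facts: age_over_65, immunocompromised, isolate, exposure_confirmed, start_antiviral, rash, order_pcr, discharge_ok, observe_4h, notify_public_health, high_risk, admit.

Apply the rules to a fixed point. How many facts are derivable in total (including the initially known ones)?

21

[1] r1 [notify_public_health → sore_throat]; r3 [order_pcr ∧ age_over_65 → hydration_advised]; r7 [age_over_65 ∧ start_antiviral → o2_sat_low]; r8 [observe_4h ∧ admit ∧ start_antiviral → culture_positive]; r10 [rash ∧ admit ∧ isolate → rapid_test_pos]. ⇒ new: sore_throat, hydration_advised, o2_sat_low, culture_positive, rapid_test_pos.
[2] r2 [rapid_test_pos ∧ hydration_advised ∧ culture_positive → order_xray]. ⇒ new: order_xray.
[3] r9 [order_xray ∧ start_antiviral ∧ discharge_ok → chest_pain]. ⇒ new: chest_pain.
[4] r6 [chest_pain ∧ o2_sat_low → cough]; r11 [chest_pain → followup_48h]. ⇒ new: cough, followup_48h.
Closure: {admit, age_over_65, chest_pain, cough, culture_positive, discharge_ok, exposure_confirmed, followup_48h, high_risk, hydration_advised, immunocompromised, isolate, notify_public_health, o2_sat_low, observe_4h, order_pcr, order_xray, rapid_test_pos, rash, sore_throat, start_antiviral} — 21 facts.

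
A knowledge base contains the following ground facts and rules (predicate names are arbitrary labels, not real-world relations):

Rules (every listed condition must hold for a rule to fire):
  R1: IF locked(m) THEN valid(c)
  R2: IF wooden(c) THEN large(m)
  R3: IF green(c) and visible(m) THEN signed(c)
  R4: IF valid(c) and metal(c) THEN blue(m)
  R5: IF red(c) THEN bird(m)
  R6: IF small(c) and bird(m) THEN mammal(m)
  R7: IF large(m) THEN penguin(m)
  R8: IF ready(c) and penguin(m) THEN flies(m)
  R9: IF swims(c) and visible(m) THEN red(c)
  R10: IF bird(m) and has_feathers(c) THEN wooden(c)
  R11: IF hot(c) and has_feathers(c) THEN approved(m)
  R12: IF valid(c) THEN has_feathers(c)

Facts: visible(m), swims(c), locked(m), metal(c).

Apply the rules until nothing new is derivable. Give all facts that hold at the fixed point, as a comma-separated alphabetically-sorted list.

[1] R1 [IF locked(m) THEN valid(c)]; R9 [IF swims(c) and visible(m) THEN red(c)]. ⇒ new: valid(c), red(c).
[2] R4 [IF valid(c) and metal(c) THEN blue(m)]; R5 [IF red(c) THEN bird(m)]; R12 [IF valid(c) THEN has_feathers(c)]. ⇒ new: blue(m), bird(m), has_feathers(c).
[3] R10 [IF bird(m) and has_feathers(c) THEN wooden(c)]. ⇒ new: wooden(c).
[4] R2 [IF wooden(c) THEN large(m)]. ⇒ new: large(m).
[5] R7 [IF large(m) THEN penguin(m)]. ⇒ new: penguin(m).

bird(m), blue(m), has_feathers(c), large(m), locked(m), metal(c), penguin(m), red(c), swims(c), valid(c), visible(m), wooden(c)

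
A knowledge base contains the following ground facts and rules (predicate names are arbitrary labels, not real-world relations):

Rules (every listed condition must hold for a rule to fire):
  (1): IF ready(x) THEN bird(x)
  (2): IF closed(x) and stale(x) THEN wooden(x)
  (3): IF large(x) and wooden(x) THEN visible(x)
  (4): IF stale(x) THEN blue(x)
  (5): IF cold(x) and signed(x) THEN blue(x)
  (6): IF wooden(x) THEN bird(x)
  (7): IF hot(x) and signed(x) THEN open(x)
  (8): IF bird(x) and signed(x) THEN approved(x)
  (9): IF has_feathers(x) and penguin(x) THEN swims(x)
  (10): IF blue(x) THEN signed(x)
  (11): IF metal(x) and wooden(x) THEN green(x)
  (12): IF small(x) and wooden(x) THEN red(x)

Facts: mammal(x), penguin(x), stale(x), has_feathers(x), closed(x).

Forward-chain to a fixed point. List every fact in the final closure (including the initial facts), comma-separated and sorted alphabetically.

approved(x), bird(x), blue(x), closed(x), has_feathers(x), mammal(x), penguin(x), signed(x), stale(x), swims(x), wooden(x)

Round 1 — (2), (4), (9), derive wooden(x), blue(x), swims(x).
Round 2 — (6), (10), derive bird(x), signed(x).
Round 3 — (8), derive approved(x).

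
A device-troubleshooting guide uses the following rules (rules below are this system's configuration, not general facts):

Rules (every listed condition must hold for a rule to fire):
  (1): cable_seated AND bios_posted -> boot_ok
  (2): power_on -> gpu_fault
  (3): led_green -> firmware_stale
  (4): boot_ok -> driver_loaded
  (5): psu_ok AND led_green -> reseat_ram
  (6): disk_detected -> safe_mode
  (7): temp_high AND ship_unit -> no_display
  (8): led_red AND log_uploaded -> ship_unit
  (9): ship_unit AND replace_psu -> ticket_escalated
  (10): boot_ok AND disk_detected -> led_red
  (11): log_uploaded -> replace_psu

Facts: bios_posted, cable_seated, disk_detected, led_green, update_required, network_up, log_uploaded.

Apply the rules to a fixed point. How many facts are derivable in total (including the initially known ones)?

Round 1: (1) [cable_seated AND bios_posted -> boot_ok]; (3) [led_green -> firmware_stale]; (6) [disk_detected -> safe_mode]; (11) [log_uploaded -> replace_psu]. Adds boot_ok, firmware_stale, safe_mode, replace_psu.
Round 2: (4) [boot_ok -> driver_loaded]; (10) [boot_ok AND disk_detected -> led_red]. Adds driver_loaded, led_red.
Round 3: (8) [led_red AND log_uploaded -> ship_unit]. Adds ship_unit.
Round 4: (9) [ship_unit AND replace_psu -> ticket_escalated]. Adds ticket_escalated.
Closure: {bios_posted, boot_ok, cable_seated, disk_detected, driver_loaded, firmware_stale, led_green, led_red, log_uploaded, network_up, replace_psu, safe_mode, ship_unit, ticket_escalated, update_required} — 15 facts.

15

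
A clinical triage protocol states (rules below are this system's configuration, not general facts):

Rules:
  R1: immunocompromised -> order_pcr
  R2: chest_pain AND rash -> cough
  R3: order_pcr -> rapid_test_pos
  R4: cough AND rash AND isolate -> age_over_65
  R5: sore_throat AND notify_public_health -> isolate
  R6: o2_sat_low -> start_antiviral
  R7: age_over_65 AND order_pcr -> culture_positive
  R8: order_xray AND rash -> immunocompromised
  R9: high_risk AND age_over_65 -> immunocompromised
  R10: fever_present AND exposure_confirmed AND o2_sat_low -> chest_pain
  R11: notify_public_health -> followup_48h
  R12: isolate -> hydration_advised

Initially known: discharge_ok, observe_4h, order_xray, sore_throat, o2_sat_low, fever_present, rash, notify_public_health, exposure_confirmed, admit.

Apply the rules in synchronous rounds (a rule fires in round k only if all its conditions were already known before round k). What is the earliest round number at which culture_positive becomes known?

4

Round 1: R5 [sore_throat AND notify_public_health -> isolate]; R6 [o2_sat_low -> start_antiviral]; R8 [order_xray AND rash -> immunocompromised]; R10 [fever_present AND exposure_confirmed AND o2_sat_low -> chest_pain]; R11 [notify_public_health -> followup_48h]. Adds isolate, start_antiviral, immunocompromised, chest_pain, followup_48h.
Round 2: R1 [immunocompromised -> order_pcr]; R2 [chest_pain AND rash -> cough]; R12 [isolate -> hydration_advised]. Adds order_pcr, cough, hydration_advised.
Round 3: R3 [order_pcr -> rapid_test_pos]; R4 [cough AND rash AND isolate -> age_over_65]. Adds rapid_test_pos, age_over_65.
Round 4: R7 [age_over_65 AND order_pcr -> culture_positive]. Adds culture_positive.
culture_positive first appears in round 4.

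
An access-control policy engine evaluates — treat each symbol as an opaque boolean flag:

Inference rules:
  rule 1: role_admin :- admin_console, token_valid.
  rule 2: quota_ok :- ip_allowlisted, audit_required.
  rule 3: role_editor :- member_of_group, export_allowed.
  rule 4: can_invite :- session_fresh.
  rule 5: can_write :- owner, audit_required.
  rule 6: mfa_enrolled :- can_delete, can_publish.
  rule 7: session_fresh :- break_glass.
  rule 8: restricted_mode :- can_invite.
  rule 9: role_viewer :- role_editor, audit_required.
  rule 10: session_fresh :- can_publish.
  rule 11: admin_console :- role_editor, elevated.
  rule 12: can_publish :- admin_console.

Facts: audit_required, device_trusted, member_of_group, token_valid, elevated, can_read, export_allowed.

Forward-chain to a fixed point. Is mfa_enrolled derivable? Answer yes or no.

Round 1: rule 3 [role_editor :- member_of_group, export_allowed.]. New: role_editor.
Round 2: rule 9 [role_viewer :- role_editor, audit_required.]; rule 11 [admin_console :- role_editor, elevated.]. New: role_viewer, admin_console.
Round 3: rule 1 [role_admin :- admin_console, token_valid.]; rule 12 [can_publish :- admin_console.]. New: role_admin, can_publish.
Round 4: rule 10 [session_fresh :- can_publish.]. New: session_fresh.
Round 5: rule 4 [can_invite :- session_fresh.]. New: can_invite.
Round 6: rule 8 [restricted_mode :- can_invite.]. New: restricted_mode.
Fixed point reached. mfa_enrolled is concluded only by rule 6; rule 6 needs can_delete (never derived).

no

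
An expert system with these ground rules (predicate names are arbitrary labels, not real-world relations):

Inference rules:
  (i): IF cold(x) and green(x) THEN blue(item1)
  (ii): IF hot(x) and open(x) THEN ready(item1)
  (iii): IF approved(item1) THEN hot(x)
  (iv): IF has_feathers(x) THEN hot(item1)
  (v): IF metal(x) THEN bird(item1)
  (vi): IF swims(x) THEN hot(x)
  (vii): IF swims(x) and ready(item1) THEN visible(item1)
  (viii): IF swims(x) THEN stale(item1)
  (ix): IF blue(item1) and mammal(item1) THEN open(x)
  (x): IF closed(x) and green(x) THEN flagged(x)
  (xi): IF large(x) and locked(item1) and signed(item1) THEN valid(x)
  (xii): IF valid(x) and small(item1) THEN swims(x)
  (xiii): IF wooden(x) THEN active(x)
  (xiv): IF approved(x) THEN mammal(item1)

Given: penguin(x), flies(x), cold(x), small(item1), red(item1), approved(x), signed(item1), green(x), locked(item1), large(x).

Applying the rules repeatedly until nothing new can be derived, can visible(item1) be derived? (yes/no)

Round 1: (i) [IF cold(x) and green(x) THEN blue(item1)]; (xi) [IF large(x) and locked(item1) and signed(item1) THEN valid(x)]; (xiv) [IF approved(x) THEN mammal(item1)]. New: blue(item1), valid(x), mammal(item1).
Round 2: (ix) [IF blue(item1) and mammal(item1) THEN open(x)]; (xii) [IF valid(x) and small(item1) THEN swims(x)]. New: open(x), swims(x).
Round 3: (vi) [IF swims(x) THEN hot(x)]; (viii) [IF swims(x) THEN stale(item1)]. New: hot(x), stale(item1).
Round 4: (ii) [IF hot(x) and open(x) THEN ready(item1)]. New: ready(item1).
Round 5: (vii) [IF swims(x) and ready(item1) THEN visible(item1)]. New: visible(item1).
visible(item1) appears in round 5, so it is derivable.

yes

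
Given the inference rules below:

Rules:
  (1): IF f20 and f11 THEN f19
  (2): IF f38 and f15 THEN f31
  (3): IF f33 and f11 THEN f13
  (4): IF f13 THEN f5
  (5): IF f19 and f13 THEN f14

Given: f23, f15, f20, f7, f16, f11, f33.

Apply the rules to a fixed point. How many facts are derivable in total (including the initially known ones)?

11

Round 1: (1) [IF f20 and f11 THEN f19]; (3) [IF f33 and f11 THEN f13]. Adds f19, f13.
Round 2: (4) [IF f13 THEN f5]; (5) [IF f19 and f13 THEN f14]. Adds f5, f14.
Closure: {f11, f13, f14, f15, f16, f19, f20, f23, f33, f5, f7} — 11 facts.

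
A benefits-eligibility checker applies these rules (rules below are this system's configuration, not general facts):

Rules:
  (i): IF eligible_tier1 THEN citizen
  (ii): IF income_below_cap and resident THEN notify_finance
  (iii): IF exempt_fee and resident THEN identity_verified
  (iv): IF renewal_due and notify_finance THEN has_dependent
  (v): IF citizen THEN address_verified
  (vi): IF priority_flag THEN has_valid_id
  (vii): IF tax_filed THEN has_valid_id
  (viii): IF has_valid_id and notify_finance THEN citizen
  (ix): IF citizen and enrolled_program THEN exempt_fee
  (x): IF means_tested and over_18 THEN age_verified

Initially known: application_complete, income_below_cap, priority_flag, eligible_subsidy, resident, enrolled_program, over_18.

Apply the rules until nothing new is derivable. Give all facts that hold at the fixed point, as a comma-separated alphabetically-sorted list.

[1] (ii) [IF income_below_cap and resident THEN notify_finance]; (vi) [IF priority_flag THEN has_valid_id]. ⇒ new: notify_finance, has_valid_id.
[2] (viii) [IF has_valid_id and notify_finance THEN citizen]. ⇒ new: citizen.
[3] (v) [IF citizen THEN address_verified]; (ix) [IF citizen and enrolled_program THEN exempt_fee]. ⇒ new: address_verified, exempt_fee.
[4] (iii) [IF exempt_fee and resident THEN identity_verified]. ⇒ new: identity_verified.

address_verified, application_complete, citizen, eligible_subsidy, enrolled_program, exempt_fee, has_valid_id, identity_verified, income_below_cap, notify_finance, over_18, priority_flag, resident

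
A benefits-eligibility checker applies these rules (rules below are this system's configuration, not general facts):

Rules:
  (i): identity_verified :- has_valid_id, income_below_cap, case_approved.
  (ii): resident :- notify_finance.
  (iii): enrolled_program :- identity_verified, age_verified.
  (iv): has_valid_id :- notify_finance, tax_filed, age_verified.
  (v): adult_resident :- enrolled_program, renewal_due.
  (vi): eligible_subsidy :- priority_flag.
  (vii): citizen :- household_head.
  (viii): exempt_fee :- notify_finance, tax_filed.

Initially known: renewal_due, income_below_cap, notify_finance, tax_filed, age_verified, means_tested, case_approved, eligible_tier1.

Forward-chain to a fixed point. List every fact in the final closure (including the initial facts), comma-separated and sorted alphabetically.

adult_resident, age_verified, case_approved, eligible_tier1, enrolled_program, exempt_fee, has_valid_id, identity_verified, income_below_cap, means_tested, notify_finance, renewal_due, resident, tax_filed

Round 1 — (ii), (iv), (viii), derive resident, has_valid_id, exempt_fee.
Round 2 — (i), derive identity_verified.
Round 3 — (iii), derive enrolled_program.
Round 4 — (v), derive adult_resident.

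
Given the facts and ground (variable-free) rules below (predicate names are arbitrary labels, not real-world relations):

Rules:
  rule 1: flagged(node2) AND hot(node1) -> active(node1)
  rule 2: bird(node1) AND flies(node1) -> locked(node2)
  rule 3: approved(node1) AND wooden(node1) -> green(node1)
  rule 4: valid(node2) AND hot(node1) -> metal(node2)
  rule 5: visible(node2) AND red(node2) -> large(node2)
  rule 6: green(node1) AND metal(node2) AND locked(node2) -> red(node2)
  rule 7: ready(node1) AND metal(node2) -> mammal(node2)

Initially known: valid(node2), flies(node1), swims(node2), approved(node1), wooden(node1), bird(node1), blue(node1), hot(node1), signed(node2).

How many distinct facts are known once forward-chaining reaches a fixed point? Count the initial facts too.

[1] rule 2 [bird(node1) AND flies(node1) -> locked(node2)]; rule 3 [approved(node1) AND wooden(node1) -> green(node1)]; rule 4 [valid(node2) AND hot(node1) -> metal(node2)]. ⇒ new: locked(node2), green(node1), metal(node2).
[2] rule 6 [green(node1) AND metal(node2) AND locked(node2) -> red(node2)]. ⇒ new: red(node2).
Closure: {approved(node1), bird(node1), blue(node1), flies(node1), green(node1), hot(node1), locked(node2), metal(node2), red(node2), signed(node2), swims(node2), valid(node2), wooden(node1)} — 13 facts.

13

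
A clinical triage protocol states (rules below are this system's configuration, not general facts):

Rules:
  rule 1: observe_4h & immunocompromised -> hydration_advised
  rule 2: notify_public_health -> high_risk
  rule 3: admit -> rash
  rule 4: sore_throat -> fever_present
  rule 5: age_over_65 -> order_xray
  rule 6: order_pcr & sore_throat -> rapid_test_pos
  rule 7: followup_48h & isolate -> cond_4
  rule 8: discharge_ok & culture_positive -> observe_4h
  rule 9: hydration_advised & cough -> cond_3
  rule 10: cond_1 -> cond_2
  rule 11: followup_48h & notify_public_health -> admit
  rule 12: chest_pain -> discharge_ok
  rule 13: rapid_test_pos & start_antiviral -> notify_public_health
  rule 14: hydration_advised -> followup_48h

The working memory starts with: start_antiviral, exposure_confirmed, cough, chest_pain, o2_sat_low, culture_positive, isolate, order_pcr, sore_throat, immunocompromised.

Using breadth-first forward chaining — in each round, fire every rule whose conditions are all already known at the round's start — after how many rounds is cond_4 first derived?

5

Round 1: rule 4 [sore_throat -> fever_present]; rule 6 [order_pcr & sore_throat -> rapid_test_pos]; rule 12 [chest_pain -> discharge_ok]. New: fever_present, rapid_test_pos, discharge_ok.
Round 2: rule 8 [discharge_ok & culture_positive -> observe_4h]; rule 13 [rapid_test_pos & start_antiviral -> notify_public_health]. New: observe_4h, notify_public_health.
Round 3: rule 1 [observe_4h & immunocompromised -> hydration_advised]; rule 2 [notify_public_health -> high_risk]. New: hydration_advised, high_risk.
Round 4: rule 9 [hydration_advised & cough -> cond_3]; rule 14 [hydration_advised -> followup_48h]. New: cond_3, followup_48h.
Round 5: rule 7 [followup_48h & isolate -> cond_4]; rule 11 [followup_48h & notify_public_health -> admit]. New: cond_4, admit.
cond_4 first appears in round 5.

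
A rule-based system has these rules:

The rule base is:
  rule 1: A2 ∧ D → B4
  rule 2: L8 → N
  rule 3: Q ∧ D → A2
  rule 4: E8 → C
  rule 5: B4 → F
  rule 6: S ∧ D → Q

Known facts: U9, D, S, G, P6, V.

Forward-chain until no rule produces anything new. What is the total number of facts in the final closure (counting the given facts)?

Round 1: rule 6 [S ∧ D → Q]. New: Q.
Round 2: rule 3 [Q ∧ D → A2]. New: A2.
Round 3: rule 1 [A2 ∧ D → B4]. New: B4.
Round 4: rule 5 [B4 → F]. New: F.
Closure: {A2, B4, D, F, G, P6, Q, S, U9, V} — 10 facts.

10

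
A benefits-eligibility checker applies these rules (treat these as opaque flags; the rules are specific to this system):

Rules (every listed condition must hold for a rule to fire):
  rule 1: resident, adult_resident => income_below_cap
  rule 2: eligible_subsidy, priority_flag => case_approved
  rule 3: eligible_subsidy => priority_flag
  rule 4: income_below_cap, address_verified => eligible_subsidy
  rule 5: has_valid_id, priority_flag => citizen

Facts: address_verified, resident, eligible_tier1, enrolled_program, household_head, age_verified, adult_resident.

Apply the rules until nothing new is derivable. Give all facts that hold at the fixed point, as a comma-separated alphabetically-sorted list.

address_verified, adult_resident, age_verified, case_approved, eligible_subsidy, eligible_tier1, enrolled_program, household_head, income_below_cap, priority_flag, resident

Round 1 fires rule 1, giving income_below_cap.
Round 2 fires rule 4, giving eligible_subsidy.
Round 3 fires rule 3, giving priority_flag.
Round 4 fires rule 2, giving case_approved.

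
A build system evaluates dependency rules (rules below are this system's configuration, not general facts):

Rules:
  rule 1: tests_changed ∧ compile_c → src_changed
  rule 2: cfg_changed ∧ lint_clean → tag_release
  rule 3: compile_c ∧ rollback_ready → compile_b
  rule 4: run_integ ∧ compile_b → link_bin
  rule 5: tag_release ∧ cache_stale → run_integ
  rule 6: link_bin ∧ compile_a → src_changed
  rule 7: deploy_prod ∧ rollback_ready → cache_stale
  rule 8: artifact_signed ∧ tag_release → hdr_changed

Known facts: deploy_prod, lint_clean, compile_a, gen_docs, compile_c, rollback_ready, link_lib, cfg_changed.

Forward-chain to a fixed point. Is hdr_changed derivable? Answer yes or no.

no

Round 1 fires rule 2, rule 3, rule 7, giving tag_release, compile_b, cache_stale.
Round 2 fires rule 5, giving run_integ.
Round 3 fires rule 4, giving link_bin.
Round 4 fires rule 6, giving src_changed.
Fixed point reached. hdr_changed is concluded only by rule 8; rule 8 needs artifact_signed (never derived).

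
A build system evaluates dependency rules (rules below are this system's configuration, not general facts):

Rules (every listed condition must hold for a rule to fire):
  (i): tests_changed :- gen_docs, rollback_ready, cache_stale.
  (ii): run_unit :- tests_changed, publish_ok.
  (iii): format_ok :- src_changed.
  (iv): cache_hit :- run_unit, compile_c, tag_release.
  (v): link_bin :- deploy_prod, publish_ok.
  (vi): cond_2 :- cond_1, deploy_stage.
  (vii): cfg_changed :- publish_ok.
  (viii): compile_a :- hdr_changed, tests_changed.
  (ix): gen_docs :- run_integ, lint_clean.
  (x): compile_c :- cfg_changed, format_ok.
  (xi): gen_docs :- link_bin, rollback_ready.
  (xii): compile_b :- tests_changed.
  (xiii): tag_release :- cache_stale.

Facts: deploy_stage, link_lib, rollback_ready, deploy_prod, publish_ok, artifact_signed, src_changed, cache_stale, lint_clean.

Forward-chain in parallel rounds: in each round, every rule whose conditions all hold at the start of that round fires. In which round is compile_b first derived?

[1] (iii) [format_ok :- src_changed.]; (v) [link_bin :- deploy_prod, publish_ok.]; (vii) [cfg_changed :- publish_ok.]; (xiii) [tag_release :- cache_stale.]. ⇒ new: format_ok, link_bin, cfg_changed, tag_release.
[2] (x) [compile_c :- cfg_changed, format_ok.]; (xi) [gen_docs :- link_bin, rollback_ready.]. ⇒ new: compile_c, gen_docs.
[3] (i) [tests_changed :- gen_docs, rollback_ready, cache_stale.]. ⇒ new: tests_changed.
[4] (ii) [run_unit :- tests_changed, publish_ok.]; (xii) [compile_b :- tests_changed.]. ⇒ new: run_unit, compile_b.
compile_b first appears in round 4.

4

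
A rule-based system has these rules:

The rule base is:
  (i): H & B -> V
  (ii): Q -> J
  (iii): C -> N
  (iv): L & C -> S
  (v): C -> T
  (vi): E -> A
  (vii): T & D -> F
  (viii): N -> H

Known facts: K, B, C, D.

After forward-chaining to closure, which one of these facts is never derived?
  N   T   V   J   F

J

Round 1: (iii) [C -> N]; (v) [C -> T]. Adds N, T.
Round 2: (vii) [T & D -> F]; (viii) [N -> H]. Adds F, H.
Round 3: (i) [H & B -> V]. Adds V.
Derived: F (round 2), V (round 3), T (round 1), N (round 1). J never appears in any round.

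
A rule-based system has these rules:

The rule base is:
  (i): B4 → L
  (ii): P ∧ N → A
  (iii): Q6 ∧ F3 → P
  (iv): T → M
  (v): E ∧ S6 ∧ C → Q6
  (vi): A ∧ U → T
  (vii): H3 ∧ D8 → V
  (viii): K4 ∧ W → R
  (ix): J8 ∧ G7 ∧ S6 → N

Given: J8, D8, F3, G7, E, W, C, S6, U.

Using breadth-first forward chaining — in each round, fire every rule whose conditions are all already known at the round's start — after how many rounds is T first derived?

Round 1 fires (v), (ix), giving Q6, N.
Round 2 fires (iii), giving P.
Round 3 fires (ii), giving A.
Round 4 fires (vi), giving T.
T first appears in round 4.

4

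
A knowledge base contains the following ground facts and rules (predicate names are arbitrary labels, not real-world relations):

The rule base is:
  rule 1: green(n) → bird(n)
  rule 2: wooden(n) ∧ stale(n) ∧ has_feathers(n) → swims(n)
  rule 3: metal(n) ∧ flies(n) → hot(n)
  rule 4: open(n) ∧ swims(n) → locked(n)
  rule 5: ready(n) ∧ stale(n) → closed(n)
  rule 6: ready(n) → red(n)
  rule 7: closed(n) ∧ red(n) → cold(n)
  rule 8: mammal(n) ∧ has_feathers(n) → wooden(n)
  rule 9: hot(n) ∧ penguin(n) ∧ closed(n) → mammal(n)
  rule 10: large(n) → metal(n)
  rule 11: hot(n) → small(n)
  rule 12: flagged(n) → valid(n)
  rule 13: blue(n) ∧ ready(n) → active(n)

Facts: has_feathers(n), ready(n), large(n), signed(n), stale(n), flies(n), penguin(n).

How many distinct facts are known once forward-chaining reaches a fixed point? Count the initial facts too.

16

Round 1: rule 5 [ready(n) ∧ stale(n) → closed(n)]; rule 6 [ready(n) → red(n)]; rule 10 [large(n) → metal(n)]. Adds closed(n), red(n), metal(n).
Round 2: rule 3 [metal(n) ∧ flies(n) → hot(n)]; rule 7 [closed(n) ∧ red(n) → cold(n)]. Adds hot(n), cold(n).
Round 3: rule 9 [hot(n) ∧ penguin(n) ∧ closed(n) → mammal(n)]; rule 11 [hot(n) → small(n)]. Adds mammal(n), small(n).
Round 4: rule 8 [mammal(n) ∧ has_feathers(n) → wooden(n)]. Adds wooden(n).
Round 5: rule 2 [wooden(n) ∧ stale(n) ∧ has_feathers(n) → swims(n)]. Adds swims(n).
Closure: {closed(n), cold(n), flies(n), has_feathers(n), hot(n), large(n), mammal(n), metal(n), penguin(n), ready(n), red(n), signed(n), small(n), stale(n), swims(n), wooden(n)} — 16 facts.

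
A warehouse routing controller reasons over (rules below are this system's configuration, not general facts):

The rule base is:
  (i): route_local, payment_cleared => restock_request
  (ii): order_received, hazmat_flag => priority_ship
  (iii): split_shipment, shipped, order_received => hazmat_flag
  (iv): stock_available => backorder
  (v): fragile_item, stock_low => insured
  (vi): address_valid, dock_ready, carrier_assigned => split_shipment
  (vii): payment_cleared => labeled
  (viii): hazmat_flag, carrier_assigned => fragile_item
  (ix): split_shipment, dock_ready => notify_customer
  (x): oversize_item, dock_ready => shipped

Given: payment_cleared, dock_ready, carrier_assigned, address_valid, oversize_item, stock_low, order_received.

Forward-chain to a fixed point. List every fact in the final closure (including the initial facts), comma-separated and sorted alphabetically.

Round 1: (vi) [address_valid, dock_ready, carrier_assigned => split_shipment]; (vii) [payment_cleared => labeled]; (x) [oversize_item, dock_ready => shipped]. Adds split_shipment, labeled, shipped.
Round 2: (iii) [split_shipment, shipped, order_received => hazmat_flag]; (ix) [split_shipment, dock_ready => notify_customer]. Adds hazmat_flag, notify_customer.
Round 3: (ii) [order_received, hazmat_flag => priority_ship]; (viii) [hazmat_flag, carrier_assigned => fragile_item]. Adds priority_ship, fragile_item.
Round 4: (v) [fragile_item, stock_low => insured]. Adds insured.

address_valid, carrier_assigned, dock_ready, fragile_item, hazmat_flag, insured, labeled, notify_customer, order_received, oversize_item, payment_cleared, priority_ship, shipped, split_shipment, stock_low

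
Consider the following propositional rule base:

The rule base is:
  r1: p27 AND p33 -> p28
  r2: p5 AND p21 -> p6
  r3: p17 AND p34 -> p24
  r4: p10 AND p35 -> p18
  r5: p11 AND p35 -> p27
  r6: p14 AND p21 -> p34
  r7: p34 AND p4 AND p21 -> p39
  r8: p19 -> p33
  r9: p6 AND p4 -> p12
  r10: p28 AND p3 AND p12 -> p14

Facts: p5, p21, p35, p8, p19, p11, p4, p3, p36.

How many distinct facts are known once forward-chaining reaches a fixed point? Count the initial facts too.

[1] r2 [p5 AND p21 -> p6]; r5 [p11 AND p35 -> p27]; r8 [p19 -> p33]. ⇒ new: p6, p27, p33.
[2] r1 [p27 AND p33 -> p28]; r9 [p6 AND p4 -> p12]. ⇒ new: p28, p12.
[3] r10 [p28 AND p3 AND p12 -> p14]. ⇒ new: p14.
[4] r6 [p14 AND p21 -> p34]. ⇒ new: p34.
[5] r7 [p34 AND p4 AND p21 -> p39]. ⇒ new: p39.
Closure: {p11, p12, p14, p19, p21, p27, p28, p3, p33, p34, p35, p36, p39, p4, p5, p6, p8} — 17 facts.

17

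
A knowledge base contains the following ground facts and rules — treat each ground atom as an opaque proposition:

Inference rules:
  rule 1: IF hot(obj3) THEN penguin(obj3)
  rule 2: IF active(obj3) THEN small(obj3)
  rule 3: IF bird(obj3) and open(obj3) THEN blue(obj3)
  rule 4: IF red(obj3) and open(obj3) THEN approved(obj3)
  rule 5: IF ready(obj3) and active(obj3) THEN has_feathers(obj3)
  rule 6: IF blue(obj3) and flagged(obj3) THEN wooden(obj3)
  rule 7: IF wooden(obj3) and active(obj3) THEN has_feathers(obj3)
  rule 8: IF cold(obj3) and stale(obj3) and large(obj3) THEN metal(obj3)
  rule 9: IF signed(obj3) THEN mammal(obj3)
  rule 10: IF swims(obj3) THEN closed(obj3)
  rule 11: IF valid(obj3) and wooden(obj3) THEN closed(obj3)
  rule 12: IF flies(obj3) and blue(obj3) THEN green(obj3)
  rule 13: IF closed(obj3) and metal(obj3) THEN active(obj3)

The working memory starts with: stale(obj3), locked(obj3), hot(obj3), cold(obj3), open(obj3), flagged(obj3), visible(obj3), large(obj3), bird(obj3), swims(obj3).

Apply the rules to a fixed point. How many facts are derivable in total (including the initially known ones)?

18

Round 1: rule 1 [IF hot(obj3) THEN penguin(obj3)]; rule 3 [IF bird(obj3) and open(obj3) THEN blue(obj3)]; rule 8 [IF cold(obj3) and stale(obj3) and large(obj3) THEN metal(obj3)]; rule 10 [IF swims(obj3) THEN closed(obj3)]. New: penguin(obj3), blue(obj3), metal(obj3), closed(obj3).
Round 2: rule 6 [IF blue(obj3) and flagged(obj3) THEN wooden(obj3)]; rule 13 [IF closed(obj3) and metal(obj3) THEN active(obj3)]. New: wooden(obj3), active(obj3).
Round 3: rule 2 [IF active(obj3) THEN small(obj3)]; rule 7 [IF wooden(obj3) and active(obj3) THEN has_feathers(obj3)]. New: small(obj3), has_feathers(obj3).
Closure: {active(obj3), bird(obj3), blue(obj3), closed(obj3), cold(obj3), flagged(obj3), has_feathers(obj3), hot(obj3), large(obj3), locked(obj3), metal(obj3), open(obj3), penguin(obj3), small(obj3), stale(obj3), swims(obj3), visible(obj3), wooden(obj3)} — 18 facts.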